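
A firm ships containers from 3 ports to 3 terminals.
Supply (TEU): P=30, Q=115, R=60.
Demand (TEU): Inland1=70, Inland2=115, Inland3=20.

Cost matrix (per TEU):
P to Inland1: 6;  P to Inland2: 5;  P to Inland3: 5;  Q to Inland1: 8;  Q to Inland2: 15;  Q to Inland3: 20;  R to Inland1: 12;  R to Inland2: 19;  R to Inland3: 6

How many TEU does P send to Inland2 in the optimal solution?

The minimum-cost plan:
  P to Inland2: 30 × 5 = 150
  Q to Inland1: 30 × 8 = 240
  Q to Inland2: 85 × 15 = 1275
  R to Inland1: 40 × 12 = 480
  R to Inland3: 20 × 6 = 120
Total cost = 2265.
So P→Inland2 carries 30 TEU.

30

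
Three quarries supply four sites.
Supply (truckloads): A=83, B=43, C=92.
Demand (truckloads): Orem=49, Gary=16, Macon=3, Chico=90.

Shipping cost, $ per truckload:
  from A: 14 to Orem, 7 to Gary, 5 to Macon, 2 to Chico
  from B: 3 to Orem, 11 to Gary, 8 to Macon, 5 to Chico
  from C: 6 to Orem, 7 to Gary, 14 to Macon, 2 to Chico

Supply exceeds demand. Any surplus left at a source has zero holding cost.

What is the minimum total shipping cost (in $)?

472

A cheapest plan:
  A→Gary: 16 × $7 = $112
  A→Macon: 3 × $5 = $15
  A→Chico: 4 × $2 = $8
  B→Orem: 43 × $3 = $129
  C→Orem: 6 × $6 = $36
  C→Chico: 86 × $2 = $172
Total = 112 + 15 + 8 + 129 + 36 + 172 = $472.
(Supply check: A ships 23; B ships 43; C ships 92.)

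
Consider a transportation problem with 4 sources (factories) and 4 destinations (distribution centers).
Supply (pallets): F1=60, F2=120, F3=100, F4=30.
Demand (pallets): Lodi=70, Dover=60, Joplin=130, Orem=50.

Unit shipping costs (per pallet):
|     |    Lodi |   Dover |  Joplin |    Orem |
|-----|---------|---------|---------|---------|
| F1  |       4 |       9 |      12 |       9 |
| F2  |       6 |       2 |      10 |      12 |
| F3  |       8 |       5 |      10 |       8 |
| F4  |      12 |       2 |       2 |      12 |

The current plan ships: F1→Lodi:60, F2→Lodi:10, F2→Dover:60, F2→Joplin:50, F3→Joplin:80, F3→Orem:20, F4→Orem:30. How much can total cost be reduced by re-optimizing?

Current plan cost = 60·4 + 10·6 + 60·2 + 50·10 + 80·10 + 20·8 + 30·12 = 2240.
Optimal plan:
  F1->Lodi: 60 × 4 = 240
  F2->Lodi: 10 × 6 = 60
  F2->Dover: 60 × 2 = 120
  F2->Joplin: 50 × 10 = 500
  F3->Joplin: 50 × 10 = 500
  F3->Orem: 50 × 8 = 400
  F4->Joplin: 30 × 2 = 60
Optimal cost = 1880.
Saving = 2240 − 1880 = 360.

360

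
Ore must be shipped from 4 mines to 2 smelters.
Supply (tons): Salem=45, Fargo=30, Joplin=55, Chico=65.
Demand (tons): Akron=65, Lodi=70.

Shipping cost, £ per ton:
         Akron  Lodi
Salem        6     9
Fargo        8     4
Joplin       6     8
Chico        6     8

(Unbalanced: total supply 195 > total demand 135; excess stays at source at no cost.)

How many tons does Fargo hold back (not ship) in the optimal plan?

An optimal plan:
  Fargo->Lodi: 30 × £4 = £120
  Joplin->Akron: 55 × £6 = £330
  Chico->Akron: 10 × £6 = £60
  Chico->Lodi: 40 × £8 = £320
Total cost = £830.
Fargo ships 30 of its 30, leaving 0.

0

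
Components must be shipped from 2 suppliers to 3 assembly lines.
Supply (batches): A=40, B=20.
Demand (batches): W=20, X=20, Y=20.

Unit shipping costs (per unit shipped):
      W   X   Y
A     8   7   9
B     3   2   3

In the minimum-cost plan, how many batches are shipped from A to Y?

The minimum-cost plan:
  A–W: 20 × 8 = 160
  A–X: 20 × 7 = 140
  B–Y: 20 × 3 = 60
Total cost = 360.
The route A→Y is not used.

0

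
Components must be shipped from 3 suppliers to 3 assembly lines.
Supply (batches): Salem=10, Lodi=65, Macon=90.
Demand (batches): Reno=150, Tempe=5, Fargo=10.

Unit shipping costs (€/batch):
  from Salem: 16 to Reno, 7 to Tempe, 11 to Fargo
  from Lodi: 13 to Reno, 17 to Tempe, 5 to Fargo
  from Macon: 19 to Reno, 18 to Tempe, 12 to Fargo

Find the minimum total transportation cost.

One minimum-cost allocation:
  Salem->Reno: 5 batches
  Salem->Tempe: 5 batches
  Lodi->Reno: 55 batches
  Lodi->Fargo: 10 batches
  Macon->Reno: 90 batches
Total cost = €2590.

2590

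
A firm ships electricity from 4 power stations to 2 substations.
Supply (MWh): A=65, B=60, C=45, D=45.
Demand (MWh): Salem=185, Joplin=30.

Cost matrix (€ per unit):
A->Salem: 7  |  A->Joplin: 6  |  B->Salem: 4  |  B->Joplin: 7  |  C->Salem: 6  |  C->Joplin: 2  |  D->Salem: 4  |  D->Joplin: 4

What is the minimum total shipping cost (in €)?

An optimal shipping plan:
  A to Salem: 65 × €7 = €455
  B to Salem: 60 × €4 = €240
  C to Salem: 15 × €6 = €90
  C to Joplin: 30 × €2 = €60
  D to Salem: 45 × €4 = €180
Total = 455 + 240 + 90 + 60 + 180 = €1025.

1025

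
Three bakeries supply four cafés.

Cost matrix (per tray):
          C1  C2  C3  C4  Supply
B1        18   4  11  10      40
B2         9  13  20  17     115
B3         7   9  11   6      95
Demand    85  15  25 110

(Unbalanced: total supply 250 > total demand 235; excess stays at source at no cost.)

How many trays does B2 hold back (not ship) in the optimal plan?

An optimal plan:
  B1→C2: 15 × 4 = 60
  B1→C3: 25 × 11 = 275
  B2→C1: 85 × 9 = 765
  B2→C4: 15 × 17 = 255
  B3→C4: 95 × 6 = 570
Total cost = 1925.
B2 ships 100 of its 115, leaving 15.

15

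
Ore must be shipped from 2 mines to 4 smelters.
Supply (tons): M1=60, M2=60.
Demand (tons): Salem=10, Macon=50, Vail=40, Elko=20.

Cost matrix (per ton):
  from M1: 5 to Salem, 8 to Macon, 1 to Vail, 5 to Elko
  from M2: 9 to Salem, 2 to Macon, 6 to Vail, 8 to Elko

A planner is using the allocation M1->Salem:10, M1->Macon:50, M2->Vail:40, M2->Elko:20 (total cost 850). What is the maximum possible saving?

530

Current plan cost = 10·5 + 50·8 + 40·6 + 20·8 = 850.
Optimal plan:
  M1 to Salem: 10 × 5 = 50
  M1 to Vail: 40 × 1 = 40
  M1 to Elko: 10 × 5 = 50
  M2 to Macon: 50 × 2 = 100
  M2 to Elko: 10 × 8 = 80
Optimal cost = 320.
Saving = 850 − 320 = 530.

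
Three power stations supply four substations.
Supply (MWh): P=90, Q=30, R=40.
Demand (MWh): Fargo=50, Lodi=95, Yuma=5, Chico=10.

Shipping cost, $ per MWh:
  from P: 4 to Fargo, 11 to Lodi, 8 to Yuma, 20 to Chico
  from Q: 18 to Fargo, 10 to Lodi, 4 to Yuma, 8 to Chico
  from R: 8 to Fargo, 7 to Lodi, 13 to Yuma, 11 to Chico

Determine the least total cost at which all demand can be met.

1170

An optimal shipping plan:
  P–Fargo: 50 MWh
  P–Lodi: 40 MWh
  Q–Lodi: 15 MWh
  Q–Yuma: 5 MWh
  Q–Chico: 10 MWh
  R–Lodi: 40 MWh
Total cost = $1170.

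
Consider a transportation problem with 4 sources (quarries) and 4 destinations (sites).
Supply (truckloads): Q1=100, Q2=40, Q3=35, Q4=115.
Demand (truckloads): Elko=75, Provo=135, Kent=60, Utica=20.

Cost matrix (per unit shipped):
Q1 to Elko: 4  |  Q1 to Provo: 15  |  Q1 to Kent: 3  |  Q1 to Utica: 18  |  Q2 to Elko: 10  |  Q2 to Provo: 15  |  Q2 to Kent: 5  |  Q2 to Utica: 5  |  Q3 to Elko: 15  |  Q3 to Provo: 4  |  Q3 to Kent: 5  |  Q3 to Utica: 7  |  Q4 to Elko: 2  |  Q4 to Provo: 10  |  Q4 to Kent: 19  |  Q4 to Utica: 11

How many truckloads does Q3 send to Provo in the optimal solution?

Optimal shipments:
  Q1→Elko: 60 truckloads
  Q1→Kent: 40 truckloads
  Q2→Kent: 20 truckloads
  Q2→Utica: 20 truckloads
  Q3→Provo: 35 truckloads
  Q4→Elko: 15 truckloads
  Q4→Provo: 100 truckloads
Total cost = 1730.
So Q3→Provo carries 35 truckloads.

35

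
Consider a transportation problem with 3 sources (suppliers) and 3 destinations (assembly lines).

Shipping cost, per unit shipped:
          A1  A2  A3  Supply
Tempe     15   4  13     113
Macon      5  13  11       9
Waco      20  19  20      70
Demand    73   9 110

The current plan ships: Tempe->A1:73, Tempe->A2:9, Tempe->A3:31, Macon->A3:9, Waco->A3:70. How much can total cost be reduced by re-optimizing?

Current plan cost = 73·15 + 9·4 + 31·13 + 9·11 + 70·20 = 3033.
Optimal plan:
  Tempe–A2: 9 × 4 = 36
  Tempe–A3: 104 × 13 = 1352
  Macon–A1: 9 × 5 = 45
  Waco–A1: 64 × 20 = 1280
  Waco–A3: 6 × 20 = 120
Optimal cost = 2833.
Saving = 3033 − 2833 = 200.

200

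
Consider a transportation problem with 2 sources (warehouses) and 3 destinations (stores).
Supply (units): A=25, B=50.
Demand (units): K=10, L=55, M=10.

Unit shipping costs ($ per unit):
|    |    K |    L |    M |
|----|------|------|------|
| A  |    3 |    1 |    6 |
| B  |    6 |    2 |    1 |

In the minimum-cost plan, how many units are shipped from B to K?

0

Optimal shipments:
  A–K: 10 units
  A–L: 15 units
  B–L: 40 units
  B–M: 10 units
Total cost = $135.
The route B→K is not used.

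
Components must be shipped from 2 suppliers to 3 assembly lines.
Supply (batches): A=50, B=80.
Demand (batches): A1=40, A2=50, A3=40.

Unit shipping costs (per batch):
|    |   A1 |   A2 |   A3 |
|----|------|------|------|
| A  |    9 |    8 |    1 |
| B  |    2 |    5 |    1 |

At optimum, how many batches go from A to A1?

0

The minimum-cost plan:
  A→A2: 10 × 8 = 80
  A→A3: 40 × 1 = 40
  B→A1: 40 × 2 = 80
  B→A2: 40 × 5 = 200
Total cost = 400.
The route A→A1 is not used.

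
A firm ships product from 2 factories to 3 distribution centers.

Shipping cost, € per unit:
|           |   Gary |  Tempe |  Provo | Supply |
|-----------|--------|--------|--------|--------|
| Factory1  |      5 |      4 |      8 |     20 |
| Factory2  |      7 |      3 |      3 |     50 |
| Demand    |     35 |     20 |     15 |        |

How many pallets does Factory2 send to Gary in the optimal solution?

The minimum-cost plan:
  Factory1 to Gary: 20 × €5 = €100
  Factory2 to Gary: 15 × €7 = €105
  Factory2 to Tempe: 20 × €3 = €60
  Factory2 to Provo: 15 × €3 = €45
Total cost = €310.
So Factory2→Gary carries 15 pallets.

15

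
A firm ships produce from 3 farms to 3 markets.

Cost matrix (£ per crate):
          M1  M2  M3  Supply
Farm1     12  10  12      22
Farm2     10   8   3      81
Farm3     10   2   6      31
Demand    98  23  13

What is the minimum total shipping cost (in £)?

1109

A cheapest plan:
  Farm1–M1: 22 × £12 = £264
  Farm2–M1: 68 × £10 = £680
  Farm2–M3: 13 × £3 = £39
  Farm3–M1: 8 × £10 = £80
  Farm3–M2: 23 × £2 = £46
Total = 264 + 680 + 39 + 80 + 46 = £1109.
(Supply check: Farm1 ships 22; Farm2 ships 81; Farm3 ships 31.)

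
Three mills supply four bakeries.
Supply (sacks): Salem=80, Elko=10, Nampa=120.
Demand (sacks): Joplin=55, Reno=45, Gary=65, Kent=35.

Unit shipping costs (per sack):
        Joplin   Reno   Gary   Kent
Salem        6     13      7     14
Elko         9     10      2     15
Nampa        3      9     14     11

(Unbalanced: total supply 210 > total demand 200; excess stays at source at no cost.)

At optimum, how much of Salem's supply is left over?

Minimum-cost shipments:
  Salem–Joplin: 15 × 6 = 90
  Salem–Gary: 55 × 7 = 385
  Elko–Gary: 10 × 2 = 20
  Nampa–Joplin: 40 × 3 = 120
  Nampa–Reno: 45 × 9 = 405
  Nampa–Kent: 35 × 11 = 385
Total cost = 1405.
Salem ships 70 of its 80, leaving 10.

10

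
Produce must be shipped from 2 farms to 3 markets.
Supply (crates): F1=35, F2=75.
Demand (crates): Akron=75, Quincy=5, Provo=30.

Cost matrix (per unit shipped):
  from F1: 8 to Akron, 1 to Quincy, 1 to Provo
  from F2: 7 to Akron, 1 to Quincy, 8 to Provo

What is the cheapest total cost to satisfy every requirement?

A cheapest plan:
  F1→Quincy: 5 crates
  F1→Provo: 30 crates
  F2→Akron: 75 crates
Total cost = 560.

560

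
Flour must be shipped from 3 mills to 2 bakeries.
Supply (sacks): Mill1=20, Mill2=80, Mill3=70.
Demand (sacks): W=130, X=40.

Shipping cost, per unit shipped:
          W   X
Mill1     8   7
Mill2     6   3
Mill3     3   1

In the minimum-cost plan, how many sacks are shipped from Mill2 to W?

40

The minimum-cost plan:
  Mill1->W: 20 × 8 = 160
  Mill2->W: 40 × 6 = 240
  Mill2->X: 40 × 3 = 120
  Mill3->W: 70 × 3 = 210
Total cost = 730.
So Mill2→W carries 40 sacks.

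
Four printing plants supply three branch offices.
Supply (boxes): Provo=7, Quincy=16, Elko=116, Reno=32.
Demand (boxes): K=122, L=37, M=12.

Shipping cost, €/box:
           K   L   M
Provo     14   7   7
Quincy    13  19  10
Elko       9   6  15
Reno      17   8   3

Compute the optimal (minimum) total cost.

A cheapest plan:
  Provo to L: 7 × €7 = €49
  Quincy to K: 16 × €13 = €208
  Elko to K: 106 × €9 = €954
  Elko to L: 10 × €6 = €60
  Reno to L: 20 × €8 = €160
  Reno to M: 12 × €3 = €36
Total = 49 + 208 + 954 + 60 + 160 + 36 = €1467.

1467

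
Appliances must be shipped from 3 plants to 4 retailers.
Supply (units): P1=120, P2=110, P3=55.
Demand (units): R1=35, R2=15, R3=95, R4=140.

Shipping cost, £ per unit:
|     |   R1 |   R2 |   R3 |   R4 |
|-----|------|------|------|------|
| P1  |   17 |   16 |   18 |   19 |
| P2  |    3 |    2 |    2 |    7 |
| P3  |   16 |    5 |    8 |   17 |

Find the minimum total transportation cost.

One minimum-cost allocation:
  P1->R4: 120 × £19 = £2280
  P2->R1: 35 × £3 = £105
  P2->R3: 55 × £2 = £110
  P2->R4: 20 × £7 = £140
  P3->R2: 15 × £5 = £75
  P3->R3: 40 × £8 = £320
Total = 2280 + 105 + 110 + 140 + 75 + 320 = £3030.
(Supply check: P1 ships 120; P2 ships 110; P3 ships 55.)

3030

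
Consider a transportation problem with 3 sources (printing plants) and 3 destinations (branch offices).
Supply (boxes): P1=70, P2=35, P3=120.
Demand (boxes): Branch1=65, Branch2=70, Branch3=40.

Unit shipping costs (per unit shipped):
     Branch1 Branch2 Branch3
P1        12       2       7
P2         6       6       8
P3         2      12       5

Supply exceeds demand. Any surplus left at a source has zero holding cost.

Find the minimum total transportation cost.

An optimal shipping plan:
  P1–Branch2: 70 × 2 = 140
  P3–Branch1: 65 × 2 = 130
  P3–Branch3: 40 × 5 = 200
Total = 140 + 130 + 200 = 470.
(Supply check: P1 ships 70; P2 ships 0; P3 ships 105.)

470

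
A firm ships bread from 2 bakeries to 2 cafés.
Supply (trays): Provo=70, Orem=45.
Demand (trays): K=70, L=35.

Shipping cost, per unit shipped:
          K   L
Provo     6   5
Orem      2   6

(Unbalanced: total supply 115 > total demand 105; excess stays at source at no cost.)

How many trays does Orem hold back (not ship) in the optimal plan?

0

Minimum-cost shipments:
  Provo to K: 25 × 6 = 150
  Provo to L: 35 × 5 = 175
  Orem to K: 45 × 2 = 90
Total cost = 415.
Orem ships 45 of its 45, leaving 0.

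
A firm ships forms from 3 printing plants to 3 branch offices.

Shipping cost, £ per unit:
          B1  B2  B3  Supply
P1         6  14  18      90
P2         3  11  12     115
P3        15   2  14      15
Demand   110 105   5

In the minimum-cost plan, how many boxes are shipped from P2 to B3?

Solving gives:
  P1–B2: 90 × £14 = £1260
  P2–B1: 110 × £3 = £330
  P2–B3: 5 × £12 = £60
  P3–B2: 15 × £2 = £30
Total cost = £1680.
So P2→B3 carries 5 boxes.

5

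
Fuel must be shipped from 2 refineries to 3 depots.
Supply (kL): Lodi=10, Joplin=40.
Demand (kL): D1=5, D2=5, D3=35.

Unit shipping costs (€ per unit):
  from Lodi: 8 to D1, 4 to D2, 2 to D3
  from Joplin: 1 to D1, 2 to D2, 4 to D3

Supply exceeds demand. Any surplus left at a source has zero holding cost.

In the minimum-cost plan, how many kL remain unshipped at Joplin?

Minimum-cost shipments:
  Lodi→D3: 10 × €2 = €20
  Joplin→D1: 5 × €1 = €5
  Joplin→D2: 5 × €2 = €10
  Joplin→D3: 25 × €4 = €100
Total cost = €135.
Joplin ships 35 of its 40, leaving 5.

5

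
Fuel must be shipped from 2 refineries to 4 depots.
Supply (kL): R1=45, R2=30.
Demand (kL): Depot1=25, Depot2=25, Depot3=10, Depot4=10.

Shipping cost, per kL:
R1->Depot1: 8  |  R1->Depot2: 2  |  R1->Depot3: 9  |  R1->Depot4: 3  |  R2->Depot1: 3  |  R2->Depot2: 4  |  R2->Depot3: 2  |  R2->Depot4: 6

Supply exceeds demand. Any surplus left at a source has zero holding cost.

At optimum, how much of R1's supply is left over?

Minimum-cost shipments:
  R1 to Depot1: 5 × 8 = 40
  R1 to Depot2: 25 × 2 = 50
  R1 to Depot4: 10 × 3 = 30
  R2 to Depot1: 20 × 3 = 60
  R2 to Depot3: 10 × 2 = 20
Total cost = 200.
R1 ships 40 of its 45, leaving 5.

5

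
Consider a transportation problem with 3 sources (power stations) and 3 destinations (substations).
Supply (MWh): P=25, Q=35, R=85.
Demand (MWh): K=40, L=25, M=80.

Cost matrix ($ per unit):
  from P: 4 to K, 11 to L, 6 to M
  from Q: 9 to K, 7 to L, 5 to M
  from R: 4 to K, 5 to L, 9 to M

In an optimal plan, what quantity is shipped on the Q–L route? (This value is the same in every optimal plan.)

Solving gives:
  P to M: 25 × $6 = $150
  Q to M: 35 × $5 = $175
  R to K: 40 × $4 = $160
  R to L: 25 × $5 = $125
  R to M: 20 × $9 = $180
Total cost = $790.
The route Q→L is not used.

0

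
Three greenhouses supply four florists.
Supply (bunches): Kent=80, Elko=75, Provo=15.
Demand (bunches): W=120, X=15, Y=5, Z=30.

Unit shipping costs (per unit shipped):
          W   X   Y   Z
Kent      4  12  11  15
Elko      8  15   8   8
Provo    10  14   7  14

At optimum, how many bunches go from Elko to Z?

30

Optimal shipments:
  Kent to W: 80 bunches
  Elko to W: 40 bunches
  Elko to X: 5 bunches
  Elko to Z: 30 bunches
  Provo to X: 10 bunches
  Provo to Y: 5 bunches
Total cost = 1130.
So Elko→Z carries 30 bunches.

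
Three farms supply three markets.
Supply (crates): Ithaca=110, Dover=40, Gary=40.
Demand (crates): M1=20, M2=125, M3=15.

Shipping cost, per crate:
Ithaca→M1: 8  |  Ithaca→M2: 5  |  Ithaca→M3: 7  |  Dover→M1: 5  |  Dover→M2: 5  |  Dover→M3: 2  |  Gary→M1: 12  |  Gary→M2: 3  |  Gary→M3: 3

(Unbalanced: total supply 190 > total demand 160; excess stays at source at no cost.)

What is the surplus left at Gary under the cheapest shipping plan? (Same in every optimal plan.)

0

An optimal plan:
  Ithaca→M2: 85 crates
  Dover→M1: 20 crates
  Dover→M3: 15 crates
  Gary→M2: 40 crates
Total cost = 675.
Gary ships 40 of its 40, leaving 0.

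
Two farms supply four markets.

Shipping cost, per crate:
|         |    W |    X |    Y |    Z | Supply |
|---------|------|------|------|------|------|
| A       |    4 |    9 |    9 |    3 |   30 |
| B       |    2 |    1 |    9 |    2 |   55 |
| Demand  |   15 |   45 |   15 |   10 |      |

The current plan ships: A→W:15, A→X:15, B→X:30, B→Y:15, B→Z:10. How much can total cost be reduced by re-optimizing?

Current plan cost = 15·4 + 15·9 + 30·1 + 15·9 + 10·2 = 380.
Optimal plan:
  A to W: 5 × 4 = 20
  A to Y: 15 × 9 = 135
  A to Z: 10 × 3 = 30
  B to W: 10 × 2 = 20
  B to X: 45 × 1 = 45
Optimal cost = 250.
Saving = 380 − 250 = 130.

130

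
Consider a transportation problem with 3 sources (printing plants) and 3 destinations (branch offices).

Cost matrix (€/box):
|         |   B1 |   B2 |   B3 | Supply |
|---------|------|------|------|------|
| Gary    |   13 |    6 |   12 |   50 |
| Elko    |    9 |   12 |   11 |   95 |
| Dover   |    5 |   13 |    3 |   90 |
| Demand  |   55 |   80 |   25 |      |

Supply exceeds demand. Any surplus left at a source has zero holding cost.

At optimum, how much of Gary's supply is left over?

Minimum-cost shipments:
  Gary to B2: 50 boxes
  Elko to B2: 30 boxes
  Dover to B1: 55 boxes
  Dover to B3: 25 boxes
Total cost = €1010.
Gary ships 50 of its 50, leaving 0.

0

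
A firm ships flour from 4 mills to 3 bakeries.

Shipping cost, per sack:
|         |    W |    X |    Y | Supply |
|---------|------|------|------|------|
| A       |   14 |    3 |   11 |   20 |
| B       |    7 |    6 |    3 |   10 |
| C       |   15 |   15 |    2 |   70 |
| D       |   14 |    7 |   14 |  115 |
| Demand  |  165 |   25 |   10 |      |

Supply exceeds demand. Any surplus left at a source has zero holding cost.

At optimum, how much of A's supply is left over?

0

Minimum-cost shipments:
  A to X: 20 × 3 = 60
  B to W: 10 × 7 = 70
  C to W: 45 × 15 = 675
  C to Y: 10 × 2 = 20
  D to W: 110 × 14 = 1540
  D to X: 5 × 7 = 35
Total cost = 2400.
A ships 20 of its 20, leaving 0.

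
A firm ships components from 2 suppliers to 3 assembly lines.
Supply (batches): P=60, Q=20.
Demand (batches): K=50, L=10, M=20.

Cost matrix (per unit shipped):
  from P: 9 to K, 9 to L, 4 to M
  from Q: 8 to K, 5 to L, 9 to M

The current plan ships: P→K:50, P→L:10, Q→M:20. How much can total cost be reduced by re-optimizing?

150

Current plan cost = 50·9 + 10·9 + 20·9 = 720.
Optimal plan:
  P->K: 40 × 9 = 360
  P->M: 20 × 4 = 80
  Q->K: 10 × 8 = 80
  Q->L: 10 × 5 = 50
Optimal cost = 570.
Saving = 720 − 570 = 150.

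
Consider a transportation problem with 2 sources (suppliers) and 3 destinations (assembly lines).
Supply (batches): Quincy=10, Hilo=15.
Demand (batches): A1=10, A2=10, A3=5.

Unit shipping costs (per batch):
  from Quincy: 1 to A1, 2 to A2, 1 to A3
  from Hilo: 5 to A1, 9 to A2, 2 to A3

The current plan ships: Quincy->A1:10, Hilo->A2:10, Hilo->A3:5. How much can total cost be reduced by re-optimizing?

Current plan cost = 10·1 + 10·9 + 5·2 = 110.
Optimal plan:
  Quincy→A2: 10 batches
  Hilo→A1: 10 batches
  Hilo→A3: 5 batches
Optimal cost = 80.
Saving = 110 − 80 = 30.

30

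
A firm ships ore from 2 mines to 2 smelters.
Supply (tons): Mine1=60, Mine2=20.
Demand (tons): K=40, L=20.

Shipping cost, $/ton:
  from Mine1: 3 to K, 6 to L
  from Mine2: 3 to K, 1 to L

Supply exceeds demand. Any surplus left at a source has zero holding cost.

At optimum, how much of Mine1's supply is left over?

An optimal plan:
  Mine1–K: 40 × $3 = $120
  Mine2–L: 20 × $1 = $20
Total cost = $140.
Mine1 ships 40 of its 60, leaving 20.

20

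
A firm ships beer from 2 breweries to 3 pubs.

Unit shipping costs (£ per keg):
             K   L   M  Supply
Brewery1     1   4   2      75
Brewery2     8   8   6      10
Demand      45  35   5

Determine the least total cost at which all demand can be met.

An optimal shipping plan:
  Brewery1–K: 45 kegs
  Brewery1–L: 30 kegs
  Brewery2–L: 5 kegs
  Brewery2–M: 5 kegs
Total cost = £235.

235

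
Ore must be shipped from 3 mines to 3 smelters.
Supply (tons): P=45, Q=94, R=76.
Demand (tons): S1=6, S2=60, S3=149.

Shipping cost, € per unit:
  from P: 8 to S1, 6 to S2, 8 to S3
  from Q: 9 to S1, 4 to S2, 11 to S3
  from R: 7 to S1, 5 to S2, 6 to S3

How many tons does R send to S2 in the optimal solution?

Solving gives:
  P–S3: 45 tons
  Q–S1: 6 tons
  Q–S2: 60 tons
  Q–S3: 28 tons
  R–S3: 76 tons
Total cost = €1418.
The route R→S2 is not used.

0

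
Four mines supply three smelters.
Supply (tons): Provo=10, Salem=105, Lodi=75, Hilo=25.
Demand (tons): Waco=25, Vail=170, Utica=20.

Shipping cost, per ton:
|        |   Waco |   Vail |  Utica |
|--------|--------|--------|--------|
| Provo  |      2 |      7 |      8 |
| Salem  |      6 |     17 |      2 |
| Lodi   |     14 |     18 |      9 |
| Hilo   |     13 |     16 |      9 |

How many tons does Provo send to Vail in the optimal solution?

10

Solving gives:
  Provo->Vail: 10 tons
  Salem->Waco: 25 tons
  Salem->Vail: 60 tons
  Salem->Utica: 20 tons
  Lodi->Vail: 75 tons
  Hilo->Vail: 25 tons
Total cost = 3030.
So Provo→Vail carries 10 tons.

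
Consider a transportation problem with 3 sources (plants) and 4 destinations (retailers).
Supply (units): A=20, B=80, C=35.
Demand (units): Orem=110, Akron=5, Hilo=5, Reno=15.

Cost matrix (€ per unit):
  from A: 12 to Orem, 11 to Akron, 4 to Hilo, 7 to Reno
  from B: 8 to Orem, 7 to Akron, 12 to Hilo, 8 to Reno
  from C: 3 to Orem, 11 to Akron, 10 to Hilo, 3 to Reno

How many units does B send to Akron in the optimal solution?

5

Solving gives:
  A to Hilo: 5 × €4 = €20
  A to Reno: 15 × €7 = €105
  B to Orem: 75 × €8 = €600
  B to Akron: 5 × €7 = €35
  C to Orem: 35 × €3 = €105
Total cost = €865.
So B→Akron carries 5 units.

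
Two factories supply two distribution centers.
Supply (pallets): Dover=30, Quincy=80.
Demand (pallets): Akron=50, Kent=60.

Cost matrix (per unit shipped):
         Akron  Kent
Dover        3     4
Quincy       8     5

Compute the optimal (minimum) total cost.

One minimum-cost allocation:
  Dover->Akron: 30 × 3 = 90
  Quincy->Akron: 20 × 8 = 160
  Quincy->Kent: 60 × 5 = 300
Total = 90 + 160 + 300 = 550.

550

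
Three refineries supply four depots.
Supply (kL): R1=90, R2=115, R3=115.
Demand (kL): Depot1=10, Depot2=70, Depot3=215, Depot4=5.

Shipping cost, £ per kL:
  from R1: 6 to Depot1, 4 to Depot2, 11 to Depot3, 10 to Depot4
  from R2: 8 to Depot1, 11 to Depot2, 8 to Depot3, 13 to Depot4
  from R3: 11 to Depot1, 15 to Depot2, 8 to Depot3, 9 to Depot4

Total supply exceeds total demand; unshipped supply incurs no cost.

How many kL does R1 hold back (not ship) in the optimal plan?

10

Minimum-cost shipments:
  R1->Depot1: 10 × £6 = £60
  R1->Depot2: 70 × £4 = £280
  R2->Depot3: 105 × £8 = £840
  R3->Depot3: 110 × £8 = £880
  R3->Depot4: 5 × £9 = £45
Total cost = £2105.
R1 ships 80 of its 90, leaving 10.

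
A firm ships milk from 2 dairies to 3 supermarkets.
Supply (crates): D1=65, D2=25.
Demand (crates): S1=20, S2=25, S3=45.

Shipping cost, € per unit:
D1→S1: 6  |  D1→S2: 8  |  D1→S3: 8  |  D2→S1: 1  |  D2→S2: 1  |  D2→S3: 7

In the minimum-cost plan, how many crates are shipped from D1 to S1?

20

The minimum-cost plan:
  D1->S1: 20 × €6 = €120
  D1->S3: 45 × €8 = €360
  D2->S2: 25 × €1 = €25
Total cost = €505.
So D1→S1 carries 20 crates.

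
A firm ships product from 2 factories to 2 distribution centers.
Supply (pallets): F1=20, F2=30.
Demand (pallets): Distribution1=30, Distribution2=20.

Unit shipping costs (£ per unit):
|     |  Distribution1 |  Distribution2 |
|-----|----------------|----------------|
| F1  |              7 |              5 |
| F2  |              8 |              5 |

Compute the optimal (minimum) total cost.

Optimal allocation:
  F1→Distribution1: 20 × £7 = £140
  F2→Distribution1: 10 × £8 = £80
  F2→Distribution2: 20 × £5 = £100
Total = 140 + 80 + 100 = £320.

320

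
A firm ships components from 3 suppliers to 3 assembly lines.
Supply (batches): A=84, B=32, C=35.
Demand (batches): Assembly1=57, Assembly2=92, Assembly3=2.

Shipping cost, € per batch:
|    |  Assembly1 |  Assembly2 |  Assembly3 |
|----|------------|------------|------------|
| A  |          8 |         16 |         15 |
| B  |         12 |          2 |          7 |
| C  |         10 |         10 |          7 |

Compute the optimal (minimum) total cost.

One minimum-cost allocation:
  A to Assembly1: 57 × €8 = €456
  A to Assembly2: 27 × €16 = €432
  B to Assembly2: 32 × €2 = €64
  C to Assembly2: 33 × €10 = €330
  C to Assembly3: 2 × €7 = €14
Total = 456 + 432 + 64 + 330 + 14 = €1296.
(Supply check: A ships 84; B ships 32; C ships 35.)

1296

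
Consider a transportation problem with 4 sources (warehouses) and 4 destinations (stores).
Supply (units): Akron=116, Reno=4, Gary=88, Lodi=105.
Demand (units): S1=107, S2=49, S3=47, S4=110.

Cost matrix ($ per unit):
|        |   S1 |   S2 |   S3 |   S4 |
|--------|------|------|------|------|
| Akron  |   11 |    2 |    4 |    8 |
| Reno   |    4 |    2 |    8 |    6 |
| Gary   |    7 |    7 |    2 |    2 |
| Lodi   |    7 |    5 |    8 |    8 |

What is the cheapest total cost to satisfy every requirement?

1375

One minimum-cost allocation:
  Akron to S2: 49 units
  Akron to S3: 47 units
  Akron to S4: 20 units
  Reno to S1: 4 units
  Gary to S4: 88 units
  Lodi to S1: 103 units
  Lodi to S4: 2 units
Total cost = $1375.
(Supply check: Akron ships 116; Reno ships 4; Gary ships 88; Lodi ships 105.)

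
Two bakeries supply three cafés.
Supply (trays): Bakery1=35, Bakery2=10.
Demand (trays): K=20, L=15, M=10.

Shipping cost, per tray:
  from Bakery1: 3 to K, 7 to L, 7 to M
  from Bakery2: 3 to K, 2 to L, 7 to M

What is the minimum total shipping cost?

One minimum-cost allocation:
  Bakery1–K: 20 × 3 = 60
  Bakery1–L: 5 × 7 = 35
  Bakery1–M: 10 × 7 = 70
  Bakery2–L: 10 × 2 = 20
Total = 60 + 35 + 70 + 20 = 185.

185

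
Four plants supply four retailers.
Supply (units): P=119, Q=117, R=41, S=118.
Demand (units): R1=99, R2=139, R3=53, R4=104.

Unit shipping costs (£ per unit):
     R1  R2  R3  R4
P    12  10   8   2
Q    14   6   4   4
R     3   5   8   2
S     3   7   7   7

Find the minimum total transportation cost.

1589

Optimal allocation:
  P→R2: 15 × £10 = £150
  P→R4: 104 × £2 = £208
  Q→R2: 64 × £6 = £384
  Q→R3: 53 × £4 = £212
  R→R2: 41 × £5 = £205
  S→R1: 99 × £3 = £297
  S→R2: 19 × £7 = £133
Total = 150 + 208 + 384 + 212 + 205 + 297 + 133 = £1589.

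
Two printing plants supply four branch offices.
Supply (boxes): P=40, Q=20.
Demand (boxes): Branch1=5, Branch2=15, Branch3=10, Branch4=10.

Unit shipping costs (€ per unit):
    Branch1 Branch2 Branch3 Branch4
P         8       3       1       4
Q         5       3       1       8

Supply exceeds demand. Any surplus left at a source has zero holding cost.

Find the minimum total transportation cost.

A cheapest plan:
  P to Branch2: 15 × €3 = €45
  P to Branch3: 10 × €1 = €10
  P to Branch4: 10 × €4 = €40
  Q to Branch1: 5 × €5 = €25
Total = 45 + 10 + 40 + 25 = €120.
(Supply check: P ships 35; Q ships 5.)

120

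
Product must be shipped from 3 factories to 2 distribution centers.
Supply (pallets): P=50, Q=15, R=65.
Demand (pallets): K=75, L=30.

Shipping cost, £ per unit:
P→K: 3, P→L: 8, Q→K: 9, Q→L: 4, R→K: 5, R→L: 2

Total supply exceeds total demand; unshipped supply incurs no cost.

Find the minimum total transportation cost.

One minimum-cost allocation:
  P->K: 50 × £3 = £150
  R->K: 25 × £5 = £125
  R->L: 30 × £2 = £60
Total = 150 + 125 + 60 = £335.
(Supply check: P ships 50; Q ships 0; R ships 55.)

335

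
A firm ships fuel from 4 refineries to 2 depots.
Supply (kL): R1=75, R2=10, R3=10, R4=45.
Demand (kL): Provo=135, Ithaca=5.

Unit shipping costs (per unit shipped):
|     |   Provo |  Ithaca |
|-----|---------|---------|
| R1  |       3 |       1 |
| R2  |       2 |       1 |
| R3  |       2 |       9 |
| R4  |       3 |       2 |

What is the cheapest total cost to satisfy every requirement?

390

One minimum-cost allocation:
  R1–Provo: 70 × 3 = 210
  R1–Ithaca: 5 × 1 = 5
  R2–Provo: 10 × 2 = 20
  R3–Provo: 10 × 2 = 20
  R4–Provo: 45 × 3 = 135
Total = 210 + 5 + 20 + 20 + 135 = 390.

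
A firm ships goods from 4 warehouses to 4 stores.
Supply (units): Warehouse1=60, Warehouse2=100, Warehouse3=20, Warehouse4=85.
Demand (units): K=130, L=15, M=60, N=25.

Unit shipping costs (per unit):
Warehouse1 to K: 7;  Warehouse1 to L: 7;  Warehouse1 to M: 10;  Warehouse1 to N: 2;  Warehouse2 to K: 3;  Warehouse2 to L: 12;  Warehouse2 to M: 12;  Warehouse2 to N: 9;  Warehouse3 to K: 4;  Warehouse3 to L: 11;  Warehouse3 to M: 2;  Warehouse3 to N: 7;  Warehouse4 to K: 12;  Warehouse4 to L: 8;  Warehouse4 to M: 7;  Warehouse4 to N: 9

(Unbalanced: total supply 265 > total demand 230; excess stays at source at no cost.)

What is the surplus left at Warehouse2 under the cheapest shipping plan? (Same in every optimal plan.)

0

Minimum-cost shipments:
  Warehouse1→K: 30 × 7 = 210
  Warehouse1→L: 5 × 7 = 35
  Warehouse1→N: 25 × 2 = 50
  Warehouse2→K: 100 × 3 = 300
  Warehouse3→M: 20 × 2 = 40
  Warehouse4→L: 10 × 8 = 80
  Warehouse4→M: 40 × 7 = 280
Total cost = 995.
Warehouse2 ships 100 of its 100, leaving 0.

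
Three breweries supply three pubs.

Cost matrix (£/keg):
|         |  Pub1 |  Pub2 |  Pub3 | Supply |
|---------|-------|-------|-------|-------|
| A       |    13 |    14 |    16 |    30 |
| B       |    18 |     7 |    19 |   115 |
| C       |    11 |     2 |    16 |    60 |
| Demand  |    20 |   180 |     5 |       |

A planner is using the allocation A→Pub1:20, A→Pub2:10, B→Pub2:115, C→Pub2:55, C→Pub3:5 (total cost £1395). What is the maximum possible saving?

60

Current plan cost = 20·13 + 10·14 + 115·7 + 55·2 + 5·16 = £1395.
Optimal plan:
  A->Pub1: 20 × £13 = £260
  A->Pub2: 5 × £14 = £70
  A->Pub3: 5 × £16 = £80
  B->Pub2: 115 × £7 = £805
  C->Pub2: 60 × £2 = £120
Optimal cost = £1335.
Saving = 1395 − 1335 = £60.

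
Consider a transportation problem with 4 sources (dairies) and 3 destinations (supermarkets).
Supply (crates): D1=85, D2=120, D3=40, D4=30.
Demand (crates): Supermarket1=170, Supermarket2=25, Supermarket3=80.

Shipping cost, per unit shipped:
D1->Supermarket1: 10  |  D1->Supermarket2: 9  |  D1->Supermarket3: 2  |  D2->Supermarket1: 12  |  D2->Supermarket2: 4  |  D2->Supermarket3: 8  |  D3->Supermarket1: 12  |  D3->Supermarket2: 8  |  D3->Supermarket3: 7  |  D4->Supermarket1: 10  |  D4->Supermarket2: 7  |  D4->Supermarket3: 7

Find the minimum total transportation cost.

Optimal allocation:
  D1->Supermarket1: 5 × 10 = 50
  D1->Supermarket3: 80 × 2 = 160
  D2->Supermarket1: 95 × 12 = 1140
  D2->Supermarket2: 25 × 4 = 100
  D3->Supermarket1: 40 × 12 = 480
  D4->Supermarket1: 30 × 10 = 300
Total = 50 + 160 + 1140 + 100 + 480 + 300 = 2230.

2230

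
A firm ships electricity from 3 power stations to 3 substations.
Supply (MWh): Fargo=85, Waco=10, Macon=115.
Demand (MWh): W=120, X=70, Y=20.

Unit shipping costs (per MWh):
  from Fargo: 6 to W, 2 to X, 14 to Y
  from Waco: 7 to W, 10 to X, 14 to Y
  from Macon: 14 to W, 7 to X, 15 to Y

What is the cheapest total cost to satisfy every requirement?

One minimum-cost allocation:
  Fargo->W: 85 × 6 = 510
  Waco->W: 10 × 7 = 70
  Macon->W: 25 × 14 = 350
  Macon->X: 70 × 7 = 490
  Macon->Y: 20 × 15 = 300
Total = 510 + 70 + 350 + 490 + 300 = 1720.

1720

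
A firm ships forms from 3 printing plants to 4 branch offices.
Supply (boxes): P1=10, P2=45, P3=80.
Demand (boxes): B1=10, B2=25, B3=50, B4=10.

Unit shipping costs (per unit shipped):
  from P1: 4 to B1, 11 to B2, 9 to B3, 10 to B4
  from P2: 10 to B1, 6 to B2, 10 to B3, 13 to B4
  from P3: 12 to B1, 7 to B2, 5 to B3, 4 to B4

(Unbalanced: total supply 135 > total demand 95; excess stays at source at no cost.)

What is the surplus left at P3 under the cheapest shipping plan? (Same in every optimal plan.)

An optimal plan:
  P1 to B1: 10 × 4 = 40
  P2 to B2: 25 × 6 = 150
  P3 to B3: 50 × 5 = 250
  P3 to B4: 10 × 4 = 40
Total cost = 480.
P3 ships 60 of its 80, leaving 20.

20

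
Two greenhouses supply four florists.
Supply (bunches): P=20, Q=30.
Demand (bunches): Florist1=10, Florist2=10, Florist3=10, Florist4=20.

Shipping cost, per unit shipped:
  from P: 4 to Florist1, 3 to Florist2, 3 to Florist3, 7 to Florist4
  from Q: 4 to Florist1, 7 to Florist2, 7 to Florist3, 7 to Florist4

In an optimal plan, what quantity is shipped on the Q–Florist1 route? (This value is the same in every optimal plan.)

Solving gives:
  P→Florist2: 10 × 3 = 30
  P→Florist3: 10 × 3 = 30
  Q→Florist1: 10 × 4 = 40
  Q→Florist4: 20 × 7 = 140
Total cost = 240.
So Q→Florist1 carries 10 bunches.

10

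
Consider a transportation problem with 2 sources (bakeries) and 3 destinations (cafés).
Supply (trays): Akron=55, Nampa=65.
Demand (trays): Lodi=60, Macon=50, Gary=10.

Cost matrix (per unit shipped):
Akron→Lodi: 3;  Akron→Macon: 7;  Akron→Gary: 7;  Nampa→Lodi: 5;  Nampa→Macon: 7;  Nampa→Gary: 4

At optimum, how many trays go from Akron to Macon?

The minimum-cost plan:
  Akron to Lodi: 55 trays
  Nampa to Lodi: 5 trays
  Nampa to Macon: 50 trays
  Nampa to Gary: 10 trays
Total cost = 580.
The route Akron→Macon is not used.

0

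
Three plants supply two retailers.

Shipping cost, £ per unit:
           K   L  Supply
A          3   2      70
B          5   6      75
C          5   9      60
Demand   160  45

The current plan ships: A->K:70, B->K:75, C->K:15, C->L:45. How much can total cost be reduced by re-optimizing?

225

Current plan cost = 70·3 + 75·5 + 15·5 + 45·9 = £1065.
Optimal plan:
  A–K: 25 × £3 = £75
  A–L: 45 × £2 = £90
  B–K: 75 × £5 = £375
  C–K: 60 × £5 = £300
Optimal cost = £840.
Saving = 1065 − 840 = £225.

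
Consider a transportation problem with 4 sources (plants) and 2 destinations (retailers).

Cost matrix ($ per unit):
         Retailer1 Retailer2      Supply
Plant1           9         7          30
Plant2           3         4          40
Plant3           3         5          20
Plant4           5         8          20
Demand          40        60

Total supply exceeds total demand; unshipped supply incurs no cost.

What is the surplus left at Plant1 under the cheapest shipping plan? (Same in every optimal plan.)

Minimum-cost shipments:
  Plant1->Retailer2: 20 units
  Plant2->Retailer2: 40 units
  Plant3->Retailer1: 20 units
  Plant4->Retailer1: 20 units
Total cost = $460.
Plant1 ships 20 of its 30, leaving 10.

10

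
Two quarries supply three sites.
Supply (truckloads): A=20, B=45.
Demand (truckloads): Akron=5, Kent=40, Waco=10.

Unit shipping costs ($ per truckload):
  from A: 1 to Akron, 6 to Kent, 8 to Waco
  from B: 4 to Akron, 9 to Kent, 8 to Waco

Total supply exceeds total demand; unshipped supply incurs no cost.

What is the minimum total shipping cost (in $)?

400

One minimum-cost allocation:
  A–Kent: 20 × $6 = $120
  B–Akron: 5 × $4 = $20
  B–Kent: 20 × $9 = $180
  B–Waco: 10 × $8 = $80
Total = 120 + 20 + 180 + 80 = $400.
(Supply check: A ships 20; B ships 35.)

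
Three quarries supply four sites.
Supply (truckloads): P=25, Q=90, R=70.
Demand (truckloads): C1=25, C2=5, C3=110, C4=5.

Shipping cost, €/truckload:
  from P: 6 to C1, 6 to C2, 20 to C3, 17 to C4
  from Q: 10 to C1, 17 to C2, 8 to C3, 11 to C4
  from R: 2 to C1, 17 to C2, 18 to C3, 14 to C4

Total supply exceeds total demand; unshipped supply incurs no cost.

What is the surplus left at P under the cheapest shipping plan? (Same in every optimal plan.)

An optimal plan:
  P→C2: 5 truckloads
  Q→C3: 90 truckloads
  R→C1: 25 truckloads
  R→C3: 20 truckloads
  R→C4: 5 truckloads
Total cost = €1230.
P ships 5 of its 25, leaving 20.

20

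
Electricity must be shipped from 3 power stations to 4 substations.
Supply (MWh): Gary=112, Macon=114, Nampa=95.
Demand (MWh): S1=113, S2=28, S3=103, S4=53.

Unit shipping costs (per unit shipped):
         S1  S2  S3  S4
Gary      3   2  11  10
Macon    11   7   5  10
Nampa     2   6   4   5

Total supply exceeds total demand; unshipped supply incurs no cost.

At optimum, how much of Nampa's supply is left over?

Minimum-cost shipments:
  Gary–S1: 84 MWh
  Gary–S2: 28 MWh
  Macon–S3: 90 MWh
  Nampa–S1: 29 MWh
  Nampa–S3: 13 MWh
  Nampa–S4: 53 MWh
Total cost = 1133.
Nampa ships 95 of its 95, leaving 0.

0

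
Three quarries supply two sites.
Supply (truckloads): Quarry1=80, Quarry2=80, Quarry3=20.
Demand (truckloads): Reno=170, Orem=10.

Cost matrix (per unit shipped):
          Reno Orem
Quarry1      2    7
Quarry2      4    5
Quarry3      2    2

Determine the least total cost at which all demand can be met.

Optimal allocation:
  Quarry1 to Reno: 80 truckloads
  Quarry2 to Reno: 80 truckloads
  Quarry3 to Reno: 10 truckloads
  Quarry3 to Orem: 10 truckloads
Total cost = 520.

520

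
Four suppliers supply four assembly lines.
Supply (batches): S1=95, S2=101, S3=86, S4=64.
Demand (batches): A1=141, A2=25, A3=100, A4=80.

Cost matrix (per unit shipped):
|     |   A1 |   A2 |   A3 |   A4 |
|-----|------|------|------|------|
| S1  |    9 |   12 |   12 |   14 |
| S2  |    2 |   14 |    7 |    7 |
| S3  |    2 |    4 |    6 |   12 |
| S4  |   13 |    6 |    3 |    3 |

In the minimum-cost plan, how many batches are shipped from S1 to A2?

The minimum-cost plan:
  S1→A3: 95 × 12 = 1140
  S2→A1: 85 × 2 = 170
  S2→A4: 16 × 7 = 112
  S3→A1: 56 × 2 = 112
  S3→A2: 25 × 4 = 100
  S3→A3: 5 × 6 = 30
  S4→A4: 64 × 3 = 192
Total cost = 1856.
The route S1→A2 is not used.

0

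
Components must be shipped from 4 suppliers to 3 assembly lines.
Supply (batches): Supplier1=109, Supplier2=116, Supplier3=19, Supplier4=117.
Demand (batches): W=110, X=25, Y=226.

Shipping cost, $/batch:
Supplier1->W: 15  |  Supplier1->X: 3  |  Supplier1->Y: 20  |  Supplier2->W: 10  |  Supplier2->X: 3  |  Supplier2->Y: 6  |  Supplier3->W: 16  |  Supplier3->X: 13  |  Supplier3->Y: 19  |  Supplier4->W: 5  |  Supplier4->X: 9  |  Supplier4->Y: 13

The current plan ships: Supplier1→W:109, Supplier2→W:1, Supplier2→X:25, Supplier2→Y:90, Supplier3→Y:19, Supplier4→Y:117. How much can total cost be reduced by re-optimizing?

689

Current plan cost = 109·15 + 1·10 + 25·3 + 90·6 + 19·19 + 117·13 = $4142.
Optimal plan:
  Supplier1->X: 25 batches
  Supplier1->Y: 84 batches
  Supplier2->Y: 116 batches
  Supplier3->Y: 19 batches
  Supplier4->W: 110 batches
  Supplier4->Y: 7 batches
Optimal cost = $3453.
Saving = 4142 − 3453 = $689.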